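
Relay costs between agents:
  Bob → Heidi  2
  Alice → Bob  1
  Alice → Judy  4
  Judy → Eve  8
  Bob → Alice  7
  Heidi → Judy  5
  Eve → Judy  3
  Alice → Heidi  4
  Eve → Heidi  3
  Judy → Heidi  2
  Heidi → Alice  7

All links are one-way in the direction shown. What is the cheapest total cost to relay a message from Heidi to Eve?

Routes from Heidi to Eve:
Heidi→Alice→Judy→Eve: 7 + 4 + 8 = 19
Heidi→Judy→Eve: 5 + 8 = 13
Best route has total 13.

13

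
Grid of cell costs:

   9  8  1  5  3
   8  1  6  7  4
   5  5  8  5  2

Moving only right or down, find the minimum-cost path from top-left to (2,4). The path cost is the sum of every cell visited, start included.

Cheapest: (0,0)→(0,1)→(0,2)→(0,3)→(0,4)→(1,4)→(2,4)
  9 + 8 + 1 + 5 + 3 + 4 + 2 = 32

32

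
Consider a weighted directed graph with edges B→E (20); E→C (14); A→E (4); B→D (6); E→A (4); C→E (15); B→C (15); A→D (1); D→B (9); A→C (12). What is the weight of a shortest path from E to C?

Candidate routes:
E -> A -> D -> B -> C: 4 + 1 + 9 + 15 = 29
E -> A -> C: 4 + 12 = 16
E -> C: 14
Shortest: 14.

14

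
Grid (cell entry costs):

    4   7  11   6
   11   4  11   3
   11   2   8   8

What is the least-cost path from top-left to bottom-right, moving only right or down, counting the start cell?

33

Best path: [0,0]→[0,1]→[1,1]→[2,1]→[2,2]→[2,3]
Cost: 4 + 7 + 4 + 2 + 8 + 8 = 33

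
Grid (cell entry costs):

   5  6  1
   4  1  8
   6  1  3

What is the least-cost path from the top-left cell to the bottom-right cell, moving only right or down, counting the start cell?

Take (0,0)→(1,0)→(1,1)→(2,1)→(2,2) for a total of 5 + 4 + 1 + 1 + 3 = 14.

14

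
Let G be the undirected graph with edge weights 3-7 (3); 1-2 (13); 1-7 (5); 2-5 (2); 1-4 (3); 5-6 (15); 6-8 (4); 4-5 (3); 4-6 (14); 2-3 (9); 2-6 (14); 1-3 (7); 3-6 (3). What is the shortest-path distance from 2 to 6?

12

Comparing a few candidate routes:
2 - 6: 14
2 - 5 - 6: 2 + 15 = 17
2 - 3 - 6: 9 + 3 = 12
Shortest: 12.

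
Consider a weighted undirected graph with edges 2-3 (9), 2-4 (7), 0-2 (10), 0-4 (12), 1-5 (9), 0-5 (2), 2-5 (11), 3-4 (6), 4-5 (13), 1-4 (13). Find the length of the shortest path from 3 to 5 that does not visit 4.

Routes from 3 to 5 avoiding 4:
3→2→0→5: 9 + 10 + 2 = 21
3→2→5: 9 + 11 = 20
The minimum is 20.

20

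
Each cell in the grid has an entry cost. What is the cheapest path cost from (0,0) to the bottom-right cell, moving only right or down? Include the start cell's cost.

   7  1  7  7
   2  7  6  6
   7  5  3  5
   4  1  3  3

27

One optimal route is [0,0] -> [0,1] -> [1,1] -> [2,1] -> [3,1] -> [3,2] -> [3,3].
Its cost is 7 + 1 + 7 + 5 + 1 + 3 + 3 = 27.
(Top row then right column would cost 36.)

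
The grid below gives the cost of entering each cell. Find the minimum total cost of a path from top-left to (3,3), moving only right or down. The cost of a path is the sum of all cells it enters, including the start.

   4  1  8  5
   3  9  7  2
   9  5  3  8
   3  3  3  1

26

Take (0,0) -> (0,1) -> (1,1) -> (2,1) -> (2,2) -> (3,2) -> (3,3) for a total of 4 + 1 + 9 + 5 + 3 + 3 + 1 = 26.
For comparison, the top-then-right route costs 29.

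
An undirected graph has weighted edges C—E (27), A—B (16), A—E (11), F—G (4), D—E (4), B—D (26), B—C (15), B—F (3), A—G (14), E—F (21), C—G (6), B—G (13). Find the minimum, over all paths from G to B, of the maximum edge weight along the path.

A few of the G→B routes:
G -> F -> B: max(4, 3) = 4
G -> B: max(13) = 13
G -> C -> B: max(6, 15) = 15
G -> A -> B: max(14, 16) = 16
G -> A -> E -> F -> B: max(14, 11, 21, 3) = 21
G -> F -> E -> A -> B: max(4, 21, 11, 16) = 21
Smallest bottleneck: 4.

4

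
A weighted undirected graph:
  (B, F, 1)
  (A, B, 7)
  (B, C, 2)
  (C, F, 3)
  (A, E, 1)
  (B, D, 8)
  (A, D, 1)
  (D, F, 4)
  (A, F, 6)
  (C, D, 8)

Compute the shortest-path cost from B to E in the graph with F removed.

8

Paths from B to E avoiding F:
B → C → D → A → E: 2 + 8 + 1 + 1 = 12
B → A → E: 7 + 1 = 8
B → D → A → E: 8 + 1 + 1 = 10
Shortest: 8.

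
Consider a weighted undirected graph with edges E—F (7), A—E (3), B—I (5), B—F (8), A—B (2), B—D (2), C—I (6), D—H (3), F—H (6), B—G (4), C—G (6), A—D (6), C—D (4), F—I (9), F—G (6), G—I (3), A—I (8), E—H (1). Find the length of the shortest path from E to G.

9

Some routes from E to G:
E → F → G: 7 + 6 = 13
E → H → D → B → G: 1 + 3 + 2 + 4 = 10
E → H → F → G: 1 + 6 + 6 = 13
E → A → B → G: 3 + 2 + 4 = 9
The minimum is 9.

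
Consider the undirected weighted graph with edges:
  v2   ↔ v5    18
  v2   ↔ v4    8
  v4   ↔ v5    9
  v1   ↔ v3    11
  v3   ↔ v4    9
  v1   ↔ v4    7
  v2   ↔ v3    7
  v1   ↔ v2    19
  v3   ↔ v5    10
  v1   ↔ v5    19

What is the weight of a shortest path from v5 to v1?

Comparing a few candidate routes:
v5 - v4 - v1: 9 + 7 = 16
v5 - v3 - v1: 10 + 11 = 21
v5 - v1: 19
v5 - v4 - v3 - v1: 9 + 9 + 11 = 29
v5 - v3 - v2 - v4 - v1: 10 + 7 + 8 + 7 = 32
v5 - v3 - v4 - v1: 10 + 9 + 7 = 26
Shortest: 16.

16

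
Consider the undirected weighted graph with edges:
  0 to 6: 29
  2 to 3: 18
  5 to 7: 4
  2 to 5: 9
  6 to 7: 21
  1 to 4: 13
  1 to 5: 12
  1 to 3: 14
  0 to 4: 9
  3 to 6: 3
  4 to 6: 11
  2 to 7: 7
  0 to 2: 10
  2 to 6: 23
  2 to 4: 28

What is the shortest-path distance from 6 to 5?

Checking several routes:
6-3-2-5: 3 + 18 + 9 = 30
6-3-2-7-5: 3 + 18 + 7 + 4 = 32
6-7-5: 21 + 4 = 25
6-2-5: 23 + 9 = 32
6-3-1-5: 3 + 14 + 12 = 29
The minimum is 25.

25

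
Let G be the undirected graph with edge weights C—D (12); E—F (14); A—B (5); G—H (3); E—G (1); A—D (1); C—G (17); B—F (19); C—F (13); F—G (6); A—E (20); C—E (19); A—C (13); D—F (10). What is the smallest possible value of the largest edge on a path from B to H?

A few of the B→H routes:
B → A → D → F → G → H: max(5, 1, 10, 6, 3) = 10
B → A → C → D → F → G → H: max(5, 13, 12, 10, 6, 3) = 13
B → A → D → C → F → G → H: max(5, 1, 12, 13, 6, 3) = 13
The minimum achievable maximum is 10.

10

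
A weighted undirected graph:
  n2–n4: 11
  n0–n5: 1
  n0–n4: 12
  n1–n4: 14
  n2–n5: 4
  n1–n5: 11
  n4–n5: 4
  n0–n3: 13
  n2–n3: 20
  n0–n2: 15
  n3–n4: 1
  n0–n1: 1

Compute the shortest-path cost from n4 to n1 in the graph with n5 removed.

A few of the n4→n1 routes:
n4 → n0 → n1: 12 + 1 = 13
n4 → n2 → n0 → n1: 11 + 15 + 1 = 27
n4 → n3 → n0 → n1: 1 + 13 + 1 = 15
n4 → n1: 14
Best route has total 13.

13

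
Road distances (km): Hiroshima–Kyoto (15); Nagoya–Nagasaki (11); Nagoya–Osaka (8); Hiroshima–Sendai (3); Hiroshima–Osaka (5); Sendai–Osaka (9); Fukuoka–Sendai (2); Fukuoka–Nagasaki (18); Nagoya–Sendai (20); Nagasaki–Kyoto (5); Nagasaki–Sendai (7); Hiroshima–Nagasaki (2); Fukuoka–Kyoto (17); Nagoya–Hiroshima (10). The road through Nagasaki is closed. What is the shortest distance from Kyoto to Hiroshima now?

A few of the Kyoto→Hiroshima routes:
Kyoto-Fukuoka-Sendai-Hiroshima: 17 + 2 + 3 = 22
Kyoto-Fukuoka-Sendai-Osaka-Hiroshima: 17 + 2 + 9 + 5 = 33
Kyoto-Hiroshima: 15
Best route has total 15 km.

15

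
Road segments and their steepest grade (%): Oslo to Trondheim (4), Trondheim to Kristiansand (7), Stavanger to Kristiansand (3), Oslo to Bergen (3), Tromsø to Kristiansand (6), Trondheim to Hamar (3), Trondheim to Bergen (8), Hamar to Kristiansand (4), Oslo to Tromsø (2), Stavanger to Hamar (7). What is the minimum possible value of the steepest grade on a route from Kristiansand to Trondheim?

4

Comparing a few candidate routes:
Kristiansand-Trondheim: max(7) = 7
Kristiansand-Tromsø-Oslo-Trondheim: max(6, 2, 4) = 6
Kristiansand-Hamar-Trondheim: max(4, 3) = 4
Kristiansand-Stavanger-Hamar-Trondheim: max(3, 7, 3) = 7
Best route has worst link 4%.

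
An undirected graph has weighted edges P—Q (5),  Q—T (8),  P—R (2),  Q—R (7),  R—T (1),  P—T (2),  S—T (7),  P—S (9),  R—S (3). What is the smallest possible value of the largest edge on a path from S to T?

3

Checking several routes:
S → R → T: max(3, 1) = 3
S → R → Q → P → T: max(3, 7, 5, 2) = 7
S → T: max(7) = 7
S → R → P → T: max(3, 2, 2) = 3
Best route has worst link 3.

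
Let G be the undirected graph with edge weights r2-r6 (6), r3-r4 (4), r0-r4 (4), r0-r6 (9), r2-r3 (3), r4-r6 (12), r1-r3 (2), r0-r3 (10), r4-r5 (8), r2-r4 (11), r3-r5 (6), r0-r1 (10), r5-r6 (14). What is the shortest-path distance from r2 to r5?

9

A few of the r2→r5 routes:
r2→r6→r5: 6 + 14 = 20
r2→r3→r5: 3 + 6 = 9
r2→r3→r4→r5: 3 + 4 + 8 = 15
r2→r4→r5: 11 + 8 = 19
Shortest: 9.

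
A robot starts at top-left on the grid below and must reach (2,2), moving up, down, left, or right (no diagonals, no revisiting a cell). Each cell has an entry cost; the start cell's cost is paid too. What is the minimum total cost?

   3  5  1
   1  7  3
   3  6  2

14

One optimal route is (0,0) → (0,1) → (0,2) → (1,2) → (2,2).
Its cost is 3 + 5 + 1 + 3 + 2 = 14.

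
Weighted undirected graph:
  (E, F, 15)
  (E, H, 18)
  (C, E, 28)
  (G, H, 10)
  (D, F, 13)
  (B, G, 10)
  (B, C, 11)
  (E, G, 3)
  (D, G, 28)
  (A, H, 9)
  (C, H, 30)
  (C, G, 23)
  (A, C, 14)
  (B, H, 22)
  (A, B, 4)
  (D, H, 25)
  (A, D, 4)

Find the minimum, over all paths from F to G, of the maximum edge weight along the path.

Comparing a few candidate routes:
F -> D -> A -> C -> B -> G: max(13, 4, 14, 11, 10) = 14
F -> D -> A -> H -> E -> G: max(13, 4, 9, 18, 3) = 18
F -> D -> A -> H -> G: max(13, 4, 9, 10) = 13
F -> E -> G: max(15, 3) = 15
F -> D -> A -> B -> G: max(13, 4, 4, 10) = 13
Smallest bottleneck: 13.

13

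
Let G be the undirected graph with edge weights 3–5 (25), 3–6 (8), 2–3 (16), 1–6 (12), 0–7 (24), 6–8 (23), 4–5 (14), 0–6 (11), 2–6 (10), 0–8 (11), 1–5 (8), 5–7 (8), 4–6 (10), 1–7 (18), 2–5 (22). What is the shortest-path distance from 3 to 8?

30

Comparing a few candidate routes:
3 - 6 - 0 - 8: 8 + 11 + 11 = 30
3 - 6 - 8: 8 + 23 = 31
3 - 2 - 6 - 0 - 8: 16 + 10 + 11 + 11 = 48
Best route has total 30.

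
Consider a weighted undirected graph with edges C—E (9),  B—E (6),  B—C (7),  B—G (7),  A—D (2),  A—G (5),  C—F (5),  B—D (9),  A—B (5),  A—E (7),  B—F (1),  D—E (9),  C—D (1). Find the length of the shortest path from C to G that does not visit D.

13

Some routes from C to G avoiding D:
C-B-G: 7 + 7 = 14
C-E-B-G: 9 + 6 + 7 = 22
C-E-A-G: 9 + 7 + 5 = 21
C-F-B-G: 5 + 1 + 7 = 13
C-F-B-A-G: 5 + 1 + 5 + 5 = 16
C-B-A-G: 7 + 5 + 5 = 17
Shortest: 13.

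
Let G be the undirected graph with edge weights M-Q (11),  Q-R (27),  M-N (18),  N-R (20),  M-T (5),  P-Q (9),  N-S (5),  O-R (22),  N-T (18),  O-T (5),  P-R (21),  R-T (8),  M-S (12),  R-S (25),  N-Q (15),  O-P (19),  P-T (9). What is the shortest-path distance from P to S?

Some routes from P to S:
P → T → M → S: 9 + 5 + 12 = 26
P → T → N → S: 9 + 18 + 5 = 32
P → Q → N → S: 9 + 15 + 5 = 29
P → Q → M → S: 9 + 11 + 12 = 32
Shortest: 26.

26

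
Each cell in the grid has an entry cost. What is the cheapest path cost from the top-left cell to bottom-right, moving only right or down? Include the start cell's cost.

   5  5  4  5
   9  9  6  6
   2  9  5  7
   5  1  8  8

38

Cheapest: r0c0 → r1c0 → r2c0 → r3c0 → r3c1 → r3c2 → r3c3
  5 + 9 + 2 + 5 + 1 + 8 + 8 = 38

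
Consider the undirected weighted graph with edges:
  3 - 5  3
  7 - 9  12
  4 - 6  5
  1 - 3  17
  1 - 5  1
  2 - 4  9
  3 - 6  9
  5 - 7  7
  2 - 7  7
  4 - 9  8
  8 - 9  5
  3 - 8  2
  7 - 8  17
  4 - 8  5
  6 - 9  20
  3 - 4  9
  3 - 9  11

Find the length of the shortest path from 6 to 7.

19

Some routes from 6 to 7:
6 -> 4 -> 8 -> 3 -> 5 -> 7: 5 + 5 + 2 + 3 + 7 = 22
6 -> 4 -> 3 -> 5 -> 7: 5 + 9 + 3 + 7 = 24
6 -> 4 -> 2 -> 7: 5 + 9 + 7 = 21
6 -> 4 -> 9 -> 7: 5 + 8 + 12 = 25
6 -> 3 -> 5 -> 7: 9 + 3 + 7 = 19
The minimum is 19.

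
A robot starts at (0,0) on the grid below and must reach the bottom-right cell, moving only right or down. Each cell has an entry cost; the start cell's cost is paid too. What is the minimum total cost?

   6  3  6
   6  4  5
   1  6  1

Path [0,0]→[0,1]→[1,1]→[1,2]→[2,2]: 6 + 3 + 4 + 5 + 1 = 19.
For comparison, the top-then-right route costs 21.

19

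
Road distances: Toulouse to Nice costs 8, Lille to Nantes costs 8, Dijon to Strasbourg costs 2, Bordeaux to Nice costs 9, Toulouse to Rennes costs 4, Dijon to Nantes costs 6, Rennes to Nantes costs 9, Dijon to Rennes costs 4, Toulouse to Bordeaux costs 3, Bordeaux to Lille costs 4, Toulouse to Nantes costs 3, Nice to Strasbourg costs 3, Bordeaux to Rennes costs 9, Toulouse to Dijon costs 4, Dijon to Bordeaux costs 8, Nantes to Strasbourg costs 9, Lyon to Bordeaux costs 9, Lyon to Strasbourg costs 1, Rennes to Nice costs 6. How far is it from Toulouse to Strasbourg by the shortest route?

A few of the Toulouse→Strasbourg routes:
Toulouse-Dijon-Strasbourg: 4 + 2 = 6
Toulouse-Nantes-Dijon-Strasbourg: 3 + 6 + 2 = 11
Toulouse-Nantes-Strasbourg: 3 + 9 = 12
Toulouse-Nice-Strasbourg: 8 + 3 = 11
Toulouse-Bordeaux-Dijon-Strasbourg: 3 + 8 + 2 = 13
Toulouse-Rennes-Dijon-Strasbourg: 4 + 4 + 2 = 10
Shortest: 6.

6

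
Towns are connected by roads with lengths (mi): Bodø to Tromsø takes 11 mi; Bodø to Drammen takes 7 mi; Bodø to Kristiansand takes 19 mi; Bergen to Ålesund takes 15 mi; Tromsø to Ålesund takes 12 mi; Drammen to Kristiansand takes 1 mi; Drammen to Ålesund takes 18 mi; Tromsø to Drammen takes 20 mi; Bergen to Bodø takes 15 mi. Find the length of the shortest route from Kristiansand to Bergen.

23

Checking several routes:
Kristiansand → Drammen → Tromsø → Bodø → Bergen: 1 + 20 + 11 + 15 = 47
Kristiansand → Bodø → Bergen: 19 + 15 = 34
Kristiansand → Drammen → Bodø → Bergen: 1 + 7 + 15 = 23
Kristiansand → Drammen → Ålesund → Bergen: 1 + 18 + 15 = 34
Kristiansand → Drammen → Bodø → Tromsø → Ålesund → Bergen: 1 + 7 + 11 + 12 + 15 = 46
Best route has total 23 mi.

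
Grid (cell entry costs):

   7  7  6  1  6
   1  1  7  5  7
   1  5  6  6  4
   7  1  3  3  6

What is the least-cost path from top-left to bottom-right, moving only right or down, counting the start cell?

27

Take r0c0 → r1c0 → r1c1 → r2c1 → r3c1 → r3c2 → r3c3 → r3c4 for a total of 7 + 1 + 1 + 5 + 1 + 3 + 3 + 6 = 27.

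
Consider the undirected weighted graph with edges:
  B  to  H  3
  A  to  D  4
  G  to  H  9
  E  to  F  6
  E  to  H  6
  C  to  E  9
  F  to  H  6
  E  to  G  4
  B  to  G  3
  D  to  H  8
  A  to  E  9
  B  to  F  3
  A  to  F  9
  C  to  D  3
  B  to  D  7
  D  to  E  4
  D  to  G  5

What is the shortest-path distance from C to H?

Checking several routes:
C - D - H: 3 + 8 = 11
C - D - B - H: 3 + 7 + 3 = 13
C - D - E - H: 3 + 4 + 6 = 13
Shortest: 11.

11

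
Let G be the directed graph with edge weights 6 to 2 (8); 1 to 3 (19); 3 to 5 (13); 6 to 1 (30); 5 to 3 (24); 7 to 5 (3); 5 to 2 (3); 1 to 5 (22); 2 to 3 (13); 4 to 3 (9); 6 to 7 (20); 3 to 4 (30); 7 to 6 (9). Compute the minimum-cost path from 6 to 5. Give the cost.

Candidate routes:
6→1→5: 30 + 22 = 52
6→7→5: 20 + 3 = 23
6→1→3→5: 30 + 19 + 13 = 62
6→2→3→5: 8 + 13 + 13 = 34
The minimum is 23.

23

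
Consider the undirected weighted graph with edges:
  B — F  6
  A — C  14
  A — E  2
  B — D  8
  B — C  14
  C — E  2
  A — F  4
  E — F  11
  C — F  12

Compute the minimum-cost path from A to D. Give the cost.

18

Some routes from A to D:
A → F → B → D: 4 + 6 + 8 = 18
A → E → C → B → D: 2 + 2 + 14 + 8 = 26
A → E → F → B → D: 2 + 11 + 6 + 8 = 27
Best route has total 18.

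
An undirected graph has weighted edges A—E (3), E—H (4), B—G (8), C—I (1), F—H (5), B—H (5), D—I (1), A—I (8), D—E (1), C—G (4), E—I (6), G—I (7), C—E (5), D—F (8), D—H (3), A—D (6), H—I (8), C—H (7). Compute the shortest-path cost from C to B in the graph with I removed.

12

Comparing a few candidate routes:
C - H - B: 7 + 5 = 12
C - E - D - H - B: 5 + 1 + 3 + 5 = 14
C - E - H - B: 5 + 4 + 5 = 14
C - E - A - D - H - B: 5 + 3 + 6 + 3 + 5 = 22
C - G - B: 4 + 8 = 12
Best route has total 12.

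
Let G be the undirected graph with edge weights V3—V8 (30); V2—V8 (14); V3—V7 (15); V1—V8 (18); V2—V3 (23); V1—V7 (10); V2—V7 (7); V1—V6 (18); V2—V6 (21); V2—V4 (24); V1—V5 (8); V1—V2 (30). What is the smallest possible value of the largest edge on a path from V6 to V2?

18

A few of the V6→V2 routes:
V6 → V2: max(21) = 21
V6 → V1 → V7 → V3 → V2: max(18, 10, 15, 23) = 23
V6 → V1 → V7 → V3 → V8 → V2: max(18, 10, 15, 30, 14) = 30
V6 → V1 → V8 → V2: max(18, 18, 14) = 18
V6 → V1 → V7 → V2: max(18, 10, 7) = 18
The minimum achievable maximum is 18.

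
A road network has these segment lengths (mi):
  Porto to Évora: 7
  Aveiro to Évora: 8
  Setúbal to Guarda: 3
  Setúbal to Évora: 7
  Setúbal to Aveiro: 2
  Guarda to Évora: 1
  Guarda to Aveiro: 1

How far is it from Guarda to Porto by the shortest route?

Routes from Guarda to Porto:
Guarda - Aveiro - Évora - Porto: 1 + 8 + 7 = 16
Guarda - Aveiro - Setúbal - Évora - Porto: 1 + 2 + 7 + 7 = 17
Guarda - Setúbal - Évora - Porto: 3 + 7 + 7 = 17
Guarda - Évora - Porto: 1 + 7 = 8
Guarda - Setúbal - Aveiro - Évora - Porto: 3 + 2 + 8 + 7 = 20
Best route has total 8 mi.

8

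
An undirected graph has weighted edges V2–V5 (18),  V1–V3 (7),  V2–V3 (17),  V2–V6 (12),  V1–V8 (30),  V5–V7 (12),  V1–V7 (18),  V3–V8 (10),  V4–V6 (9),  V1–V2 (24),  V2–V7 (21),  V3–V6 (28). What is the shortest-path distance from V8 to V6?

38

Checking several routes:
V8-V1-V3-V2-V6: 30 + 7 + 17 + 12 = 66
V8-V1-V2-V6: 30 + 24 + 12 = 66
V8-V3-V1-V2-V6: 10 + 7 + 24 + 12 = 53
V8-V3-V2-V6: 10 + 17 + 12 = 39
V8-V3-V6: 10 + 28 = 38
V8-V1-V3-V6: 30 + 7 + 28 = 65
Shortest: 38.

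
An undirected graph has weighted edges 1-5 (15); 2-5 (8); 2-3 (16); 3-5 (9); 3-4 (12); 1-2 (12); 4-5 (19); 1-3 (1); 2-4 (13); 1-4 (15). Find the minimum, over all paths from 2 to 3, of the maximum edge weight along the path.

9

A few of the 2→3 routes:
2 → 5 → 3: max(8, 9) = 9
2 → 1 → 5 → 3: max(12, 15, 9) = 15
2 → 4 → 3: max(13, 12) = 13
2 → 1 → 4 → 3: max(12, 15, 12) = 15
2 → 1 → 3: max(12, 1) = 12
2 → 4 → 1 → 3: max(13, 15, 1) = 15
Best route has worst link 9.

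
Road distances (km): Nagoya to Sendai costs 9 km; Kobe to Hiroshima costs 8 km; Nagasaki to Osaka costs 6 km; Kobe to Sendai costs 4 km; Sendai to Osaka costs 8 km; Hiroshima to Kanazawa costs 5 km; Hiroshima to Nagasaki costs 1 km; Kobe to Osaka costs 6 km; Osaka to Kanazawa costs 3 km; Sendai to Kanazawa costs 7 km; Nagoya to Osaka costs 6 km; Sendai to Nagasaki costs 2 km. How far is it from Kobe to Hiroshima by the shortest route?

7

Comparing a few candidate routes:
Kobe → Sendai → Nagasaki → Hiroshima: 4 + 2 + 1 = 7
Kobe → Hiroshima: 8
Kobe → Osaka → Kanazawa → Hiroshima: 6 + 3 + 5 = 14
Kobe → Osaka → Nagasaki → Hiroshima: 6 + 6 + 1 = 13
Shortest: 7 km.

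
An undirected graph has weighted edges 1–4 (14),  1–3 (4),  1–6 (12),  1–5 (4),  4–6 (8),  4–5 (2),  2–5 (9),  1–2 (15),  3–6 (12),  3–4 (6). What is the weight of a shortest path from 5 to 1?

Comparing a few candidate routes:
5 → 2 → 1: 9 + 15 = 24
5 → 4 → 3 → 1: 2 + 6 + 4 = 12
5 → 4 → 1: 2 + 14 = 16
5 → 4 → 6 → 1: 2 + 8 + 12 = 22
5 → 1: 4
5 → 4 → 6 → 3 → 1: 2 + 8 + 12 + 4 = 26
The minimum is 4.

4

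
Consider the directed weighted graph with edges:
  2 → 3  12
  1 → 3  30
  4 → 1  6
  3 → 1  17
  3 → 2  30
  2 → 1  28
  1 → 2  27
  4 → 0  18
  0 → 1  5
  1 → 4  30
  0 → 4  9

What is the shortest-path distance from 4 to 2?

Comparing a few candidate routes:
4 - 1 - 3 - 2: 6 + 30 + 30 = 66
4 - 1 - 2: 6 + 27 = 33
4 - 0 - 1 - 2: 18 + 5 + 27 = 50
Best route has total 33.

33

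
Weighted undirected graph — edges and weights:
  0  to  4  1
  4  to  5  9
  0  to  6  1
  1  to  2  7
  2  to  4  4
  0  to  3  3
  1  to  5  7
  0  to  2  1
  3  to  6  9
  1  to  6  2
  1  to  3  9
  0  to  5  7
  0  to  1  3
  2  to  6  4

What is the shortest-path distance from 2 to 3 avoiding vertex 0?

Comparing a few candidate routes:
2 → 6 → 1 → 3: 4 + 2 + 9 = 15
2 → 1 → 3: 7 + 9 = 16
2 → 1 → 6 → 3: 7 + 2 + 9 = 18
2 → 4 → 5 → 1 → 3: 4 + 9 + 7 + 9 = 29
2 → 6 → 3: 4 + 9 = 13
Best route has total 13.

13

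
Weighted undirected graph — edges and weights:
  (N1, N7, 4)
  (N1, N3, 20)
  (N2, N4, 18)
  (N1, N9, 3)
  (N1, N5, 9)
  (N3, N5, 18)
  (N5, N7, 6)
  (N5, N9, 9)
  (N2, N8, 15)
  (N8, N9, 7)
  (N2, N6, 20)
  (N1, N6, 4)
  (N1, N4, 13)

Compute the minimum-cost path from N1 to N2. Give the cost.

24

Comparing a few candidate routes:
N1 → N9 → N8 → N2: 3 + 7 + 15 = 25
N1 → N6 → N2: 4 + 20 = 24
N1 → N5 → N9 → N8 → N2: 9 + 9 + 7 + 15 = 40
N1 → N4 → N2: 13 + 18 = 31
The minimum is 24.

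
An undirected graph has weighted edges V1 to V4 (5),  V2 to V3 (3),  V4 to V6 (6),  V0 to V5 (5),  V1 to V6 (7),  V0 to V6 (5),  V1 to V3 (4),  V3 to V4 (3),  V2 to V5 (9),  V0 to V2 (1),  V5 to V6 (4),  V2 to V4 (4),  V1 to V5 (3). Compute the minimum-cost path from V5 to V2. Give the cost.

Some routes from V5 to V2:
V5 → V6 → V0 → V2: 4 + 5 + 1 = 10
V5 → V2: 9
V5 → V0 → V2: 5 + 1 = 6
V5 → V1 → V3 → V2: 3 + 4 + 3 = 10
Best route has total 6.

6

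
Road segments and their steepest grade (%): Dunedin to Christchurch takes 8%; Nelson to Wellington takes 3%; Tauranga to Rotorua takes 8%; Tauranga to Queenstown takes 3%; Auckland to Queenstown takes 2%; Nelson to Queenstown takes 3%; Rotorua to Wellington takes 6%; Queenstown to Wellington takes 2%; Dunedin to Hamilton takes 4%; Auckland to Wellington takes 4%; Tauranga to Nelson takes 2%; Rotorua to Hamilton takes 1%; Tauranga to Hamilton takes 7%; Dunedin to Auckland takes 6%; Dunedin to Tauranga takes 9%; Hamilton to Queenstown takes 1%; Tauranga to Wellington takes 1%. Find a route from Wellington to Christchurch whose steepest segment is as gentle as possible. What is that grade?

Comparing a few candidate routes:
Wellington-Rotorua-Hamilton-Dunedin-Christchurch: max(6, 1, 4, 8) = 8
Wellington-Rotorua-Hamilton-Tauranga-Queenstown-Auckland-Dunedin-Christchurch: max(6, 1, 7, 3, 2, 6, 8) = 8
Wellington-Rotorua-Hamilton-Tauranga-Nelson-Queenstown-Auckland-Dunedin-Christchurch: max(6, 1, 7, 2, 3, 2, 6, 8) = 8
Wellington-Rotorua-Tauranga-Hamilton-Dunedin-Christchurch: max(6, 8, 7, 4, 8) = 8
Wellington-Rotorua-Hamilton-Queenstown-Auckland-Dunedin-Christchurch: max(6, 1, 1, 2, 6, 8) = 8
The minimum achievable maximum is 8%.

8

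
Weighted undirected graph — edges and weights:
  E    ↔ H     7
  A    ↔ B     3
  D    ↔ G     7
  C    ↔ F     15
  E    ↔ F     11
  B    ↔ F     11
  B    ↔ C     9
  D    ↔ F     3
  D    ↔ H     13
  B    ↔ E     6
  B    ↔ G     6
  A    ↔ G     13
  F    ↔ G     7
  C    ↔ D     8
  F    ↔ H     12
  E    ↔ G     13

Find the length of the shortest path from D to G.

7

Checking several routes:
D-F-B-G: 3 + 11 + 6 = 20
D-F-E-G: 3 + 11 + 13 = 27
D-G: 7
D-C-B-G: 8 + 9 + 6 = 23
D-F-E-B-G: 3 + 11 + 6 + 6 = 26
D-F-G: 3 + 7 = 10
Best route has total 7.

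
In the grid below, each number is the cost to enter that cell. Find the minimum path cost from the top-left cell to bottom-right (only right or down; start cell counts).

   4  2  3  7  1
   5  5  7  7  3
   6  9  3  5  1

Path (0,0)→(0,1)→(0,2)→(0,3)→(0,4)→(1,4)→(2,4): 4 + 2 + 3 + 7 + 1 + 3 + 1 = 21.

21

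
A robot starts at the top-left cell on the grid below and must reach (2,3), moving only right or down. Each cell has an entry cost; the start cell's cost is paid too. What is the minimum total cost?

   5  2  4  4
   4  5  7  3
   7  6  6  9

27

Path (0,0)→(0,1)→(0,2)→(0,3)→(1,3)→(2,3): 5 + 2 + 4 + 4 + 3 + 9 = 27.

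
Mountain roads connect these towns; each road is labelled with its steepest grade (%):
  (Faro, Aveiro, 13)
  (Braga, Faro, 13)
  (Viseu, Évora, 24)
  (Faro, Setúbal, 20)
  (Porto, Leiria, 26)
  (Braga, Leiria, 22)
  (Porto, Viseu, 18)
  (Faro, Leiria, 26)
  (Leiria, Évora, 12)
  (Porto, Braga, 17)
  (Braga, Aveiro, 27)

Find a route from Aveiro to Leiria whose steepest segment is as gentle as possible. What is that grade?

22

Comparing a few candidate routes:
Aveiro→Faro→Leiria: max(13, 26) = 26
Aveiro→Faro→Braga→Leiria: max(13, 13, 22) = 22
Aveiro→Faro→Braga→Porto→Viseu→Évora→Leiria: max(13, 13, 17, 18, 24, 12) = 24
Smallest bottleneck: 22%.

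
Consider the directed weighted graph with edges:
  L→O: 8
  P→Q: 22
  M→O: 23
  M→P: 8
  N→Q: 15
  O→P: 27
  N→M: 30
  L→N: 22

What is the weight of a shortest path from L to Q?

Routes from L to Q:
L -> N -> Q: 22 + 15 = 37
L -> N -> M -> O -> P -> Q: 22 + 30 + 23 + 27 + 22 = 124
L -> O -> P -> Q: 8 + 27 + 22 = 57
L -> N -> M -> P -> Q: 22 + 30 + 8 + 22 = 82
The minimum is 37.

37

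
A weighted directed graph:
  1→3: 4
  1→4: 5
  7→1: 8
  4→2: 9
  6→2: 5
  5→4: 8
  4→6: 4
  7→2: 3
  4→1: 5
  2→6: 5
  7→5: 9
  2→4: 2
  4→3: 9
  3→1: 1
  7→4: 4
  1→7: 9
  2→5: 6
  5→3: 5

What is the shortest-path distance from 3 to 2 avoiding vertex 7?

Paths from 3 to 2 avoiding 7:
3→1→4→2: 1 + 5 + 9 = 15
3→1→4→6→2: 1 + 5 + 4 + 5 = 15
The minimum is 15.

15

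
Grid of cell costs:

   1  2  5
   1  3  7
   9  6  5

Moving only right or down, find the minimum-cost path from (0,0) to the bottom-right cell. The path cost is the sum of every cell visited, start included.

16

Take r0c0 r1c0 r1c1 r2c1 r2c2 for a total of 1 + 1 + 3 + 6 + 5 = 16.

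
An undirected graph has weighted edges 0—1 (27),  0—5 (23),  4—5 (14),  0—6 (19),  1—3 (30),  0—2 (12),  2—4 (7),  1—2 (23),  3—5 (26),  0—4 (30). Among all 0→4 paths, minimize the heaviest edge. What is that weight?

Checking several routes:
0-1-2-4: max(27, 23, 7) = 27
0-5-4: max(23, 14) = 23
0-2-4: max(12, 7) = 12
0-4: max(30) = 30
Best route has worst link 12.

12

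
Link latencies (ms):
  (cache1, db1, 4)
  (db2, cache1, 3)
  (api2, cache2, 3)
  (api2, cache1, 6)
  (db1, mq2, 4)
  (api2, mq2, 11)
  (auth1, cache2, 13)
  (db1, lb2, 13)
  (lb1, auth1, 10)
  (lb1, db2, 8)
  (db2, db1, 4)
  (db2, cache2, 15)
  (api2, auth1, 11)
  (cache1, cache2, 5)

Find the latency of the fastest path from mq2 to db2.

8

Comparing a few candidate routes:
mq2 → db1 → cache1 → db2: 4 + 4 + 3 = 11
mq2 → db1 → db2: 4 + 4 = 8
mq2 → api2 → cache1 → db2: 11 + 6 + 3 = 20
The minimum is 8 ms.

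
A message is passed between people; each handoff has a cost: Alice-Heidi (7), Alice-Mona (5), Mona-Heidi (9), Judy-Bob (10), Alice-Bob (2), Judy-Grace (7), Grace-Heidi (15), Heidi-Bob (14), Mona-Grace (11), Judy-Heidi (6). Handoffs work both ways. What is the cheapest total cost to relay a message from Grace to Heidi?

Checking several routes:
Grace - Mona - Heidi: 11 + 9 = 20
Grace - Judy - Heidi: 7 + 6 = 13
Grace - Mona - Alice - Heidi: 11 + 5 + 7 = 23
Grace - Heidi: 15
Grace - Judy - Bob - Alice - Heidi: 7 + 10 + 2 + 7 = 26
The minimum is 13.

13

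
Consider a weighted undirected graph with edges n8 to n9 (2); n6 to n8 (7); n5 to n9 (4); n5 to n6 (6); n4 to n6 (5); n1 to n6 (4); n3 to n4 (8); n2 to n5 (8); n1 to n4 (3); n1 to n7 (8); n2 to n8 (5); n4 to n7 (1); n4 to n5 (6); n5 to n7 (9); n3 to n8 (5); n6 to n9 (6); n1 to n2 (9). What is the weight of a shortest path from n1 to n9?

A few of the n1→n9 routes:
n1 -> n4 -> n5 -> n9: 3 + 6 + 4 = 13
n1 -> n4 -> n6 -> n9: 3 + 5 + 6 = 14
n1 -> n6 -> n9: 4 + 6 = 10
n1 -> n6 -> n8 -> n9: 4 + 7 + 2 = 13
Best route has total 10.

10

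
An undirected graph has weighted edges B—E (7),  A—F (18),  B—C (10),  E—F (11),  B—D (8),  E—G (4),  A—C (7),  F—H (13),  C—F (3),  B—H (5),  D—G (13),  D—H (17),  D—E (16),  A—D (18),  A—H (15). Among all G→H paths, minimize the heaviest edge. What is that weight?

7

Comparing a few candidate routes:
G - D - B - H: max(13, 8, 5) = 13
G - E - F - H: max(4, 11, 13) = 13
G - E - F - C - B - H: max(4, 11, 3, 10, 5) = 11
G - E - B - H: max(4, 7, 5) = 7
G - D - B - E - F - H: max(13, 8, 7, 11, 13) = 13
G - D - B - C - F - H: max(13, 8, 10, 3, 13) = 13
Smallest bottleneck: 7.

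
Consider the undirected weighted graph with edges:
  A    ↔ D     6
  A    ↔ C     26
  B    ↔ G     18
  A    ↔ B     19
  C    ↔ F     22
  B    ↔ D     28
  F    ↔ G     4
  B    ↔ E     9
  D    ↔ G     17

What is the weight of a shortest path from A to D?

6

A few of the A→D routes:
A-B-D: 19 + 28 = 47
A-B-G-D: 19 + 18 + 17 = 54
A-D: 6
Shortest: 6.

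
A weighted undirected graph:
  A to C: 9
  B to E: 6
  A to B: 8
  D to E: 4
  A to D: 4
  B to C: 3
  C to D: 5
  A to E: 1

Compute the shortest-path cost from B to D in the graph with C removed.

10

Comparing a few candidate routes:
B -> A -> D: 8 + 4 = 12
B -> E -> A -> D: 6 + 1 + 4 = 11
B -> E -> D: 6 + 4 = 10
The minimum is 10.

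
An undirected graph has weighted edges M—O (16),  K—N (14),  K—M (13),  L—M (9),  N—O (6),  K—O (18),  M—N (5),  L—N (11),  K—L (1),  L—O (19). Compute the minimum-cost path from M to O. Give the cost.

A few of the M→O routes:
M - L - N - O: 9 + 11 + 6 = 26
M - N - O: 5 + 6 = 11
M - L - K - O: 9 + 1 + 18 = 28
M - O: 16
M - L - O: 9 + 19 = 28
The minimum is 11.

11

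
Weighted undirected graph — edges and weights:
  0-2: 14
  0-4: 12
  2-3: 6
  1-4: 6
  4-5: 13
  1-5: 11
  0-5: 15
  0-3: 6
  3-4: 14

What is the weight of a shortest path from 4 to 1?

Comparing a few candidate routes:
4→0→5→1: 12 + 15 + 11 = 38
4→5→1: 13 + 11 = 24
4→1: 6
The minimum is 6.

6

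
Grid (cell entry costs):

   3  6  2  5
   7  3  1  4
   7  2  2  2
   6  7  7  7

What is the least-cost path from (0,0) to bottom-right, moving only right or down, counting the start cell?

23

Best path: (0,0)→(0,1)→(0,2)→(1,2)→(2,2)→(2,3)→(3,3)
Cost: 3 + 6 + 2 + 1 + 2 + 2 + 7 = 23
For comparison, the top-then-right route costs 29.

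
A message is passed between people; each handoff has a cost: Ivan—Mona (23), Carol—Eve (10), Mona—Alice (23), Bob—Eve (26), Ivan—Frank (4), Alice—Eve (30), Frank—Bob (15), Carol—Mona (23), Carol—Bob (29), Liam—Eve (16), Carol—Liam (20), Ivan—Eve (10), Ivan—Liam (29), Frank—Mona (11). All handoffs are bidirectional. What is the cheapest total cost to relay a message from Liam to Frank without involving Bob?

30

Checking several routes:
Liam → Ivan → Frank: 29 + 4 = 33
Liam → Carol → Eve → Ivan → Frank: 20 + 10 + 10 + 4 = 44
Liam → Eve → Ivan → Frank: 16 + 10 + 4 = 30
The minimum is 30.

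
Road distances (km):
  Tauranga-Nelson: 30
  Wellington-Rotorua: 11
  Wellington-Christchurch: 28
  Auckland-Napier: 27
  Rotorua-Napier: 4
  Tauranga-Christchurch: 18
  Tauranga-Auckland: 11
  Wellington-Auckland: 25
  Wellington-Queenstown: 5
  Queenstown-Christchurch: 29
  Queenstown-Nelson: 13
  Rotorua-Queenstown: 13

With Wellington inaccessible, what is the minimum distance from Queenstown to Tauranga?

Candidate routes:
Queenstown-Rotorua-Napier-Auckland-Tauranga: 13 + 4 + 27 + 11 = 55
Queenstown-Nelson-Tauranga: 13 + 30 = 43
Queenstown-Christchurch-Tauranga: 29 + 18 = 47
Best route has total 43 km.

43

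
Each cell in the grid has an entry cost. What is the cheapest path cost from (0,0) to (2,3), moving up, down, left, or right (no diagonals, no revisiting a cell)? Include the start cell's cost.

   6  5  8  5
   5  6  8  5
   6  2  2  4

25

One optimal route is [0,0] [0,1] [1,1] [2,1] [2,2] [2,3].
Its cost is 6 + 5 + 6 + 2 + 2 + 4 = 25.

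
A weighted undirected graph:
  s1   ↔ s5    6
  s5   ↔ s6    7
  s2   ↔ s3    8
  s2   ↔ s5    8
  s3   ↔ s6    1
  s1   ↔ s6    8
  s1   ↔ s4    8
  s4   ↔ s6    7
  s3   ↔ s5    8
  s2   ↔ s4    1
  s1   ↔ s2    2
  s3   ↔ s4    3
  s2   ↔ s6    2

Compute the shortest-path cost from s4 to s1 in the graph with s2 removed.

Checking several routes:
s4-s6-s1: 7 + 8 = 15
s4-s3-s6-s1: 3 + 1 + 8 = 12
s4-s1: 8
s4-s3-s6-s5-s1: 3 + 1 + 7 + 6 = 17
The minimum is 8.

8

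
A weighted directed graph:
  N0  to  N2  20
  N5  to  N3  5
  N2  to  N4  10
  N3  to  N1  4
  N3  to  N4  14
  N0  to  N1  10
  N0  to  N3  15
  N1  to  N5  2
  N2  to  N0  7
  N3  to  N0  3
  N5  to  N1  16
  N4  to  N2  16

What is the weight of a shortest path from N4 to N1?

Paths from N4 to N1:
N4 -> N2 -> N0 -> N3 -> N1: 16 + 7 + 15 + 4 = 42
N4 -> N2 -> N0 -> N1: 16 + 7 + 10 = 33
The minimum is 33.

33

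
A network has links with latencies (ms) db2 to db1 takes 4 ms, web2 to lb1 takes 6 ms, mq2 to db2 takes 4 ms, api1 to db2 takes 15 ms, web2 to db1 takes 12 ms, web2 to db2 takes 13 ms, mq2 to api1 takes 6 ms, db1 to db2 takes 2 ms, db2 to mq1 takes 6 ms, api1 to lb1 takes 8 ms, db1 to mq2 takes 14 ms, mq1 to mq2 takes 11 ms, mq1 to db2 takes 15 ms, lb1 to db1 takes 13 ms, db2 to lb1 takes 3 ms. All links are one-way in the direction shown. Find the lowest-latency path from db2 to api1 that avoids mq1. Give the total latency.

Paths from db2 to api1 avoiding mq1:
db2 → db1 → mq2 → api1: 4 + 14 + 6 = 24
db2 → lb1 → db1 → mq2 → api1: 3 + 13 + 14 + 6 = 36
The minimum is 24 ms.

24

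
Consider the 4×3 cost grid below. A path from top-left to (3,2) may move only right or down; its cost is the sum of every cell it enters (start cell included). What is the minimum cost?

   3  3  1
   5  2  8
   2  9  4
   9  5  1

20

Take [0,0] [0,1] [0,2] [1,2] [2,2] [3,2] for a total of 3 + 3 + 1 + 8 + 4 + 1 = 20.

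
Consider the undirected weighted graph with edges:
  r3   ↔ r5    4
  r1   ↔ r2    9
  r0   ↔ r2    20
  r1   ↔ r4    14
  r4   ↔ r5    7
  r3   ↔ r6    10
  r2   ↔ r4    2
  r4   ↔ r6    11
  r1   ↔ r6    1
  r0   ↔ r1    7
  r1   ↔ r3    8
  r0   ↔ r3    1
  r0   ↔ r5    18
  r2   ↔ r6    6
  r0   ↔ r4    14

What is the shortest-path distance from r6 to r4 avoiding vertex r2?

11

Checking several routes:
r6 -> r1 -> r3 -> r5 -> r4: 1 + 8 + 4 + 7 = 20
r6 -> r4: 11
r6 -> r1 -> r4: 1 + 14 = 15
Best route has total 11.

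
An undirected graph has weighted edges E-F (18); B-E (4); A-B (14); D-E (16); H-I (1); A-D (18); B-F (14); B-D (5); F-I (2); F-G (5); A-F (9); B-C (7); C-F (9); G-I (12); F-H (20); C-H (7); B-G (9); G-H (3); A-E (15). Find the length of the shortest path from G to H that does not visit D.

3

Checking several routes:
G -> F -> C -> H: 5 + 9 + 7 = 21
G -> F -> I -> H: 5 + 2 + 1 = 8
G -> I -> H: 12 + 1 = 13
G -> H: 3
The minimum is 3.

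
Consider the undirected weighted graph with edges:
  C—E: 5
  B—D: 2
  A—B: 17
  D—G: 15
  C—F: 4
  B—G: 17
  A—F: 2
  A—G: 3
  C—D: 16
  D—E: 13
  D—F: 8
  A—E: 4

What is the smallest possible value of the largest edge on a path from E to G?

Checking several routes:
E → A → G: max(4, 3) = 4
E → D → F → A → G: max(13, 8, 2, 3) = 13
E → C → F → A → G: max(5, 4, 2, 3) = 5
Smallest bottleneck: 4.

4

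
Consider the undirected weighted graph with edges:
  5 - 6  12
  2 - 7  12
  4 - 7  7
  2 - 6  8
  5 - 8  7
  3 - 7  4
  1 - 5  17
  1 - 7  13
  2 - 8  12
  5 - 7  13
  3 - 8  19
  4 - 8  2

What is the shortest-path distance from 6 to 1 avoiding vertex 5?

33

Routes from 6 to 1 avoiding 5:
6→2→8→3→7→1: 8 + 12 + 19 + 4 + 13 = 56
6→2→8→4→7→1: 8 + 12 + 2 + 7 + 13 = 42
6→2→7→1: 8 + 12 + 13 = 33
The minimum is 33.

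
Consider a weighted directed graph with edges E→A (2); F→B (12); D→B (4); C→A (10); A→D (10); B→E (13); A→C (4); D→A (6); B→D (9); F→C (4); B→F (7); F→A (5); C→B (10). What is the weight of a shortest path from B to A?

12

Paths from B to A:
B→F→A: 7 + 5 = 12
B→D→A: 9 + 6 = 15
B→F→C→A: 7 + 4 + 10 = 21
B→E→A: 13 + 2 = 15
Best route has total 12.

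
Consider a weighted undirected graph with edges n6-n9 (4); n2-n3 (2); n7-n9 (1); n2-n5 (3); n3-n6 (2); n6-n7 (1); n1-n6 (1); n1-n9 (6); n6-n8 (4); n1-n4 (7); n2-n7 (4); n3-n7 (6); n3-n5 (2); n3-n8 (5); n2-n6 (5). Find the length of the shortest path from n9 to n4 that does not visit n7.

12

Candidate routes:
n9 - n1 - n4: 6 + 7 = 13
n9 - n6 - n1 - n4: 4 + 1 + 7 = 12
Shortest: 12.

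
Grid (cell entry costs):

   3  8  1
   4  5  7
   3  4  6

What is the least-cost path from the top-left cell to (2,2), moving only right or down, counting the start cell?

20

Best path: r0c0→r1c0→r2c0→r2c1→r2c2
Cost: 3 + 4 + 3 + 4 + 6 = 20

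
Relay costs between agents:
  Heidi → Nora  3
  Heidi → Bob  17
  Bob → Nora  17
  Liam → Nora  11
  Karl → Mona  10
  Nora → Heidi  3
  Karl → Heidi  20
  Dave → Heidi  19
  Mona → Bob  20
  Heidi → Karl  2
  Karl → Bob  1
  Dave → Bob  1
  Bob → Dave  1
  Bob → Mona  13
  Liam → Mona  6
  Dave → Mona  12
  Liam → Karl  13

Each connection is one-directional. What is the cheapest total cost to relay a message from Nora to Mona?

15

Paths from Nora to Mona:
Nora - Heidi - Karl - Bob - Dave - Mona: 3 + 2 + 1 + 1 + 12 = 19
Nora - Heidi - Karl - Mona: 3 + 2 + 10 = 15
Nora - Heidi - Bob - Mona: 3 + 17 + 13 = 33
Nora - Heidi - Bob - Dave - Mona: 3 + 17 + 1 + 12 = 33
Nora - Heidi - Karl - Bob - Mona: 3 + 2 + 1 + 13 = 19
The minimum is 15.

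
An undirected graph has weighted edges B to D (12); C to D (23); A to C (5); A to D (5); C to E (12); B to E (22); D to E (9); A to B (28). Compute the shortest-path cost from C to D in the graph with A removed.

Routes from C to D avoiding A:
C - E - B - D: 12 + 22 + 12 = 46
C - D: 23
C - E - D: 12 + 9 = 21
The minimum is 21.

21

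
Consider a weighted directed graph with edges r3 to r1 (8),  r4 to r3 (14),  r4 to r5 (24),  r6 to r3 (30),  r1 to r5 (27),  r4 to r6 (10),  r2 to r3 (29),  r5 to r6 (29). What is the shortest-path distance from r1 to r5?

27

Routes from r1 to r5:
r1 → r5: 27
The minimum is 27.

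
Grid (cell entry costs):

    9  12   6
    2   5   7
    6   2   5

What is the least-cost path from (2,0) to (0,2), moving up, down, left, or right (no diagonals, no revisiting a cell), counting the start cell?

Path r2c0 r1c0 r1c1 r1c2 r0c2: 6 + 2 + 5 + 7 + 6 = 26.

26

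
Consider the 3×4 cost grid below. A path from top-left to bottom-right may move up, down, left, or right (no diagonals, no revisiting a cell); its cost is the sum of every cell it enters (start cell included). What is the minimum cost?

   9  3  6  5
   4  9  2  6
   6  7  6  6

32

Take (0,0) -> (0,1) -> (0,2) -> (1,2) -> (1,3) -> (2,3) for a total of 9 + 3 + 6 + 2 + 6 + 6 = 32.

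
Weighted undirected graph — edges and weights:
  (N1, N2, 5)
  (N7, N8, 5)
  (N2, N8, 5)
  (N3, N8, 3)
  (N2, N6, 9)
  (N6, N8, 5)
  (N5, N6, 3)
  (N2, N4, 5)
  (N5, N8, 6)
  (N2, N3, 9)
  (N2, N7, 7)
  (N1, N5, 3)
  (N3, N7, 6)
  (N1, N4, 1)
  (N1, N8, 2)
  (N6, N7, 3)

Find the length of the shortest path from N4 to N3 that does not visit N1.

Checking several routes:
N4 -> N2 -> N8 -> N3: 5 + 5 + 3 = 13
N4 -> N2 -> N7 -> N8 -> N3: 5 + 7 + 5 + 3 = 20
N4 -> N2 -> N7 -> N3: 5 + 7 + 6 = 18
N4 -> N2 -> N3: 5 + 9 = 14
The minimum is 13.

13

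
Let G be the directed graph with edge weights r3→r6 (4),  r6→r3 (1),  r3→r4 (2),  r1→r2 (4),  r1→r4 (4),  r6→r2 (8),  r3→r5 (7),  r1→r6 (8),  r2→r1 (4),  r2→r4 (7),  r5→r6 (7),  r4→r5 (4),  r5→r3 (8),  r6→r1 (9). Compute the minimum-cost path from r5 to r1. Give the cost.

Routes from r5 to r1:
r5 → r3 → r6 → r1: 8 + 4 + 9 = 21
r5 → r6 → r2 → r1: 7 + 8 + 4 = 19
r5 → r3 → r6 → r2 → r1: 8 + 4 + 8 + 4 = 24
r5 → r6 → r1: 7 + 9 = 16
The minimum is 16.

16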